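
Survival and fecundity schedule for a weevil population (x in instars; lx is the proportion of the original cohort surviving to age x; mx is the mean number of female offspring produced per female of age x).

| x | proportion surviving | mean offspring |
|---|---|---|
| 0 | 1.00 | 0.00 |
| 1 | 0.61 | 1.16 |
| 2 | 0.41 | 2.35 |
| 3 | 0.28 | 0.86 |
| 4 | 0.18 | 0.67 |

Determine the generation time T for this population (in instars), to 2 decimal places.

lx·mx: 0, 0.7076, 0.9635, 0.2408, 0.1206 → R0 = 2.0325
x·lx·mx: 0, 0.7076, 1.927, 0.7224, 0.4824 → Σ = 3.8394
T = 3.8394 / 2.0325 = 1.889004… → 1.89

1.89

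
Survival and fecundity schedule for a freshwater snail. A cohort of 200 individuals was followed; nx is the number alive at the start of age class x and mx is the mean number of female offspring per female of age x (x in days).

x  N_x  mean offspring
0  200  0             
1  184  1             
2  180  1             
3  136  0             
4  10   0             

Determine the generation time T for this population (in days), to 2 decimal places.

1.49

lx = nx/n0 = nx/200: 1, 0.92, 0.9, 0.68, 0.05
lx·mx: 0, 0.92, 0.9, 0, 0 → R0 = 1.82
x·lx·mx: 0, 0.92, 1.8, 0, 0 → Σ = 2.72
T = 2.72 / 1.82 = 1.494505… → 1.49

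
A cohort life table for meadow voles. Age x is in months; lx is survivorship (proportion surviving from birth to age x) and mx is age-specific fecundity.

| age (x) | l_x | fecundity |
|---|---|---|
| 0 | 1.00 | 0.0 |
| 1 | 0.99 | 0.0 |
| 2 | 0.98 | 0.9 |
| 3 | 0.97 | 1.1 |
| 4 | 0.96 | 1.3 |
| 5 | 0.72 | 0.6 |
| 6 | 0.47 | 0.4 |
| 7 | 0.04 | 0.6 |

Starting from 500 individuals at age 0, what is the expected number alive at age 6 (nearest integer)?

Expected survivors = N0 · l_6 = 500 × 0.47 = 235 → 235

235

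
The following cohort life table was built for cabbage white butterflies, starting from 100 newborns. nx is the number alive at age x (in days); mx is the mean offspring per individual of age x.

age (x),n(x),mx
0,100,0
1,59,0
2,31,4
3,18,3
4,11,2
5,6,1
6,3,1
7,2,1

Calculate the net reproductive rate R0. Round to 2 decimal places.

2.11

lx = nx/n0 = nx/100: 1, 0.59, 0.31, 0.18, 0.11, 0.06, 0.03, 0.02
lx·mx by age: 0, 0, 1.24, 0.54, 0.22, 0.06, 0.03, 0.02
R0 = Σ lx·mx = 2.11 → 2.11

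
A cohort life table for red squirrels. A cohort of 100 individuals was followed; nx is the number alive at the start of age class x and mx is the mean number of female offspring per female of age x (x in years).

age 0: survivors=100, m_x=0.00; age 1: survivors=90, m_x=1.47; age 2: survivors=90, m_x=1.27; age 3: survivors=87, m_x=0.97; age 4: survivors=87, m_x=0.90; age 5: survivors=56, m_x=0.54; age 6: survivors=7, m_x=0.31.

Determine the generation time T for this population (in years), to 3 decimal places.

lx = nx/n0 = nx/100: 1, 0.9, 0.9, 0.87, 0.87, 0.56, 0.07
lx·mx: 0, 1.323, 1.143, 0.8439, 0.783, 0.3024, 0.0217 → R0 = 4.417
x·lx·mx: 0, 1.323, 2.286, 2.5317, 3.132, 1.512, 0.1302 → Σ = 10.9149
T = 10.9149 / 4.417 = 2.471112… → 2.471

2.471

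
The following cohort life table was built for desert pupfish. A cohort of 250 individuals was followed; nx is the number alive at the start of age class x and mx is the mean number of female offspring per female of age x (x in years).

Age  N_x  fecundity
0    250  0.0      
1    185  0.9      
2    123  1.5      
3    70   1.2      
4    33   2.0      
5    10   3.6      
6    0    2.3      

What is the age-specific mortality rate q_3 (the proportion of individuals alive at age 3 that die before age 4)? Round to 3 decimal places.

0.529

lx = nx/n0 = nx/250: 1, 0.74, 0.492, 0.28, 0.132, 0.04, 0
q_3 = (l_3 − l_4) / l_3 = (0.28 − 0.132) / 0.28
     = 0.148 / 0.28 = 0.528571… → 0.529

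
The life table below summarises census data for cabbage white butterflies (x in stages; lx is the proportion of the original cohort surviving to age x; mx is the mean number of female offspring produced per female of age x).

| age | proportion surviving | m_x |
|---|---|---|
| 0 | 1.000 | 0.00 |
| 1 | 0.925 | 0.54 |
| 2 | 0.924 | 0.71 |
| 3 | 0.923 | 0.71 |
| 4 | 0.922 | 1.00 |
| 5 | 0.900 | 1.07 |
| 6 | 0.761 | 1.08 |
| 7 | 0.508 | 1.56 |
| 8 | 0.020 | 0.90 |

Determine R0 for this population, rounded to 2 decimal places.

5.33

lx·mx by age: 0, 0.4995, 0.65604, 0.65533, 0.922, 0.963, 0.82188, 0.79248, 0.018
R0 = Σ lx·mx = 5.32823 → 5.33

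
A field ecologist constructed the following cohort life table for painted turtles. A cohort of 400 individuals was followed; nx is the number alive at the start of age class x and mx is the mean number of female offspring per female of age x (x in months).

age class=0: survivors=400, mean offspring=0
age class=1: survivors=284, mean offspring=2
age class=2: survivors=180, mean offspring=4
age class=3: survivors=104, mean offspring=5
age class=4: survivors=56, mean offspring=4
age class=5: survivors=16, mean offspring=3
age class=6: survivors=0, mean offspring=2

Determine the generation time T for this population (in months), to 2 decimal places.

2.26

lx = nx/n0 = nx/400: 1, 0.71, 0.45, 0.26, 0.14, 0.04, 0
lx·mx: 0, 1.42, 1.8, 1.3, 0.56, 0.12, 0 → R0 = 5.2
x·lx·mx: 0, 1.42, 3.6, 3.9, 2.24, 0.6, 0 → Σ = 11.76
T = 11.76 / 5.2 = 2.261538… → 2.26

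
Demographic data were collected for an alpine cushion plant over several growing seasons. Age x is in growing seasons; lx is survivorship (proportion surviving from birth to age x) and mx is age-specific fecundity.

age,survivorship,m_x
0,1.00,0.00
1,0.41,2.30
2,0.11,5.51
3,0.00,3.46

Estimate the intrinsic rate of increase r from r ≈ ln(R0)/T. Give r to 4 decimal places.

R0 = Σ lx·mx = 0 + 0.943 + 0.6061 + 0 = 1.5491
Σ x·lx·mx = 2.1552; T = 2.1552/1.5491 = 1.39126…
r ≈ ln(R0)/T = ln(1.5491)/1.39126… = 0.314588… → 0.3146

0.3146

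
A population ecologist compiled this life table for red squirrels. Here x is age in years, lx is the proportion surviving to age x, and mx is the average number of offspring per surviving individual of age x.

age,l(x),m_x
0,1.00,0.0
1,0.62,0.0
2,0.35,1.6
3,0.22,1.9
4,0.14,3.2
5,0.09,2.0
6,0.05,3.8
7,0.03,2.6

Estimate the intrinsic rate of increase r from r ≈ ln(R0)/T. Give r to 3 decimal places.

R0 = Σ lx·mx = 0 + 0 + 0.56 + 0.418 + 0.448 + 0.18 + 0.19 + 0.078 = 1.874
Σ x·lx·mx = 6.752; T = 6.752/1.874 = 3.60299…
r ≈ ln(R0)/T = ln(1.874)/3.60299… = 0.17432… → 0.174

0.174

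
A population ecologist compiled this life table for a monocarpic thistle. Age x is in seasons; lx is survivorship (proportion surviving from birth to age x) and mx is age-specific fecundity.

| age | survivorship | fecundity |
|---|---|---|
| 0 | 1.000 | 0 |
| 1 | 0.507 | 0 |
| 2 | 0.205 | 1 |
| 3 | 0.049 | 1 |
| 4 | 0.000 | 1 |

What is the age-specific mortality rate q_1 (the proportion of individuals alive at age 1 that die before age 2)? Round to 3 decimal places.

q_1 = (l_1 − l_2) / l_1 = (0.507 − 0.205) / 0.507
     = 0.302 / 0.507 = 0.595661… → 0.596

0.596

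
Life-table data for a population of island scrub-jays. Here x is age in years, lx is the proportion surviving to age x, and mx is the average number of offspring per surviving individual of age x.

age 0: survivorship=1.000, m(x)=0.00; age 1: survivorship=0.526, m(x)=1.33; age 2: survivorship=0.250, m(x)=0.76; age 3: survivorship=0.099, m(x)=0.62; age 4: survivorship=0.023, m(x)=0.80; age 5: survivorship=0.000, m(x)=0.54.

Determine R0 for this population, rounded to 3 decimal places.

lx·mx by age: 0, 0.69958, 0.19, 0.06138, 0.0184, 0
R0 = Σ lx·mx = 0.96936 → 0.969

0.969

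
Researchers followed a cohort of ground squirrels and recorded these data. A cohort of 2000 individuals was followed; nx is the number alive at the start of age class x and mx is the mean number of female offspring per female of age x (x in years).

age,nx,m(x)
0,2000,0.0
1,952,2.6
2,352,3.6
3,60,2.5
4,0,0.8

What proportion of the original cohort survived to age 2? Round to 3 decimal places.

0.176

l_2 = n_2/n_0 = 352/2000 = 0.176 → 0.176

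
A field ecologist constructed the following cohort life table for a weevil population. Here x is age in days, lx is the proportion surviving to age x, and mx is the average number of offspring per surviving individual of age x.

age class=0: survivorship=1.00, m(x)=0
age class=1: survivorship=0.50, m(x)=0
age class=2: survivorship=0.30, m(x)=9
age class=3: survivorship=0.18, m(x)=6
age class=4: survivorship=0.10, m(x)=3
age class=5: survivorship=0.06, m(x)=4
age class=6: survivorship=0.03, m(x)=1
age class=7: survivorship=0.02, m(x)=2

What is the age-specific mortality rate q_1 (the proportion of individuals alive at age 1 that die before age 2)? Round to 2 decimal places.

q_1 = (l_1 − l_2) / l_1 = (0.5 − 0.3) / 0.5
     = 0.2 / 0.5 = 0.4 → 0.40

0.40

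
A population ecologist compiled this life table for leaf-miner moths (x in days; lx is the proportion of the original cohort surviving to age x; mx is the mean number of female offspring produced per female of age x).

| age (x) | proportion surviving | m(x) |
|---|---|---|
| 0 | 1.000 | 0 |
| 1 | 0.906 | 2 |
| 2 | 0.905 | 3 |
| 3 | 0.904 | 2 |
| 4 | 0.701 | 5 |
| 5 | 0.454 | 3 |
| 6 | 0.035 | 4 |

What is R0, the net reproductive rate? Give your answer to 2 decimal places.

lx·mx by age: 0, 1.812, 2.715, 1.808, 3.505, 1.362, 0.14
R0 = Σ lx·mx = 11.342 → 11.34

11.34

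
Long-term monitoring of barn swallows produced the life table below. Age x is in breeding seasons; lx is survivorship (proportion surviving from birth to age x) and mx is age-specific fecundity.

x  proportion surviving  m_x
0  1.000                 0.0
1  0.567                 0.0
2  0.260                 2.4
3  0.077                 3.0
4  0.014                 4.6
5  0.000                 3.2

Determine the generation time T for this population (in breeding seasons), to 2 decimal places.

lx·mx: 0, 0, 0.624, 0.231, 0.0644, 0 → R0 = 0.9194
x·lx·mx: 0, 0, 1.248, 0.693, 0.2576, 0 → Σ = 2.1986
T = 2.1986 / 0.9194 = 2.391342… → 2.39

2.39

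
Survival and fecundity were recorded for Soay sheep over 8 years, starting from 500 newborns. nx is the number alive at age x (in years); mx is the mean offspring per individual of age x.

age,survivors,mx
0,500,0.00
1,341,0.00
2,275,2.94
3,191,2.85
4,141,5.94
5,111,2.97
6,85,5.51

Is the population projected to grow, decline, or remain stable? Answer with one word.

growing

lx = nx/n0 = nx/500: 1, 0.682, 0.55, 0.382, 0.282, 0.222, 0.17
R0 = Σ lx·mx = 0 + 0 + 1.617 + 1.0887 + 1.67508 + 0.65934 + 0.9367 = 5.97682
R0 > 1, so the population is growing.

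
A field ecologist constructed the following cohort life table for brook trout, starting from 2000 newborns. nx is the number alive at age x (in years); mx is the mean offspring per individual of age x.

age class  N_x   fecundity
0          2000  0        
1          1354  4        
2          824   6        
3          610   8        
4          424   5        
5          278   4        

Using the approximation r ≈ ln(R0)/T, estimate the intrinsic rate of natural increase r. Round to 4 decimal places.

lx = nx/n0 = nx/2000: 1, 0.677, 0.412, 0.305, 0.212, 0.139
R0 = Σ lx·mx = 0 + 2.708 + 2.472 + 2.44 + 1.06 + 0.556 = 9.236
Σ x·lx·mx = 21.992; T = 21.992/9.236 = 2.38112…
r ≈ ln(R0)/T = ln(9.236)/2.38112… = 0.933641… → 0.9336

0.9336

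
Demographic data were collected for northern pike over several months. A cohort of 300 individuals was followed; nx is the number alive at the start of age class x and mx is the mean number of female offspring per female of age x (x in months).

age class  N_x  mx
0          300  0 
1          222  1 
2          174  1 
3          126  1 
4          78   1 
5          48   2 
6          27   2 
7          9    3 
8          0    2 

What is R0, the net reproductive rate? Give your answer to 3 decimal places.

2.590

lx = nx/n0 = nx/300: 1, 0.74, 0.58, 0.42, 0.26, 0.16, 0.09, 0.03, 0
lx·mx by age: 0, 0.74, 0.58, 0.42, 0.26, 0.32, 0.18, 0.09, 0
R0 = Σ lx·mx = 2.59 → 2.590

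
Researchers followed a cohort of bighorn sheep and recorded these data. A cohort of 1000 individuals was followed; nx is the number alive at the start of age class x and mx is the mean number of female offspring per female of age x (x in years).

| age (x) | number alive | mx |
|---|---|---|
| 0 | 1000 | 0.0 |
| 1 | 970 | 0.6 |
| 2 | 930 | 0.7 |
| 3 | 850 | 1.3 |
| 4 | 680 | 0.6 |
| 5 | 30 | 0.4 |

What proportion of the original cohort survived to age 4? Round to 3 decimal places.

0.680

l_4 = n_4/n_0 = 680/1000 = 0.68 → 0.680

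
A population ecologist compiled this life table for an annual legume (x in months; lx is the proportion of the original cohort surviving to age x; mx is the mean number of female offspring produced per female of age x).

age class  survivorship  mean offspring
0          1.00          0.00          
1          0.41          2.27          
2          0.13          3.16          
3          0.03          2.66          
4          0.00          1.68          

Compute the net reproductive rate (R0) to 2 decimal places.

lx·mx by age: 0, 0.9307, 0.4108, 0.0798, 0
R0 = Σ lx·mx = 1.4213 → 1.42

1.42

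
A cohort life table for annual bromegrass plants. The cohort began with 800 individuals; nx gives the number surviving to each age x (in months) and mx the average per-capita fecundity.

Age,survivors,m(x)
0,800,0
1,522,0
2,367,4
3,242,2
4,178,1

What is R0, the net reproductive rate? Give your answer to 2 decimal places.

lx = nx/n0 = nx/800: 1, 0.6525, 0.45875, 0.3025, 0.2225
lx·mx by age: 0, 0, 1.835, 0.605, 0.2225
R0 = Σ lx·mx = 2.6625 → 2.66

2.66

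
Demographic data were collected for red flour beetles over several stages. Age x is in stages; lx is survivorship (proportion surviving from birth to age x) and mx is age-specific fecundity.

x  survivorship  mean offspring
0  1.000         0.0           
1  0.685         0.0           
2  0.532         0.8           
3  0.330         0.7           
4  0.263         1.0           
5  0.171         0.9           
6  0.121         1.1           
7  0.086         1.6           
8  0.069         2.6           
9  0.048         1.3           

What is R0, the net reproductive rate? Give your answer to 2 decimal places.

lx·mx by age: 0, 0, 0.4256, 0.231, 0.263, 0.1539, 0.1331, 0.1376, 0.1794, 0.0624
R0 = Σ lx·mx = 1.586 → 1.59

1.59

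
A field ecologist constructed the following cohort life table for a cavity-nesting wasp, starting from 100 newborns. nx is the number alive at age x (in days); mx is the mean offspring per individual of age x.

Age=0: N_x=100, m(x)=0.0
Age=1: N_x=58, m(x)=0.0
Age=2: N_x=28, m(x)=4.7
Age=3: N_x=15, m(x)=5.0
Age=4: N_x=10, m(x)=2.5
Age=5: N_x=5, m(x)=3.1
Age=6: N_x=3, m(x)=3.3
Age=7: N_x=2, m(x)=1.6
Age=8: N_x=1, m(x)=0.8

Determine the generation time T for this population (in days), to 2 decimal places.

lx = nx/n0 = nx/100: 1, 0.58, 0.28, 0.15, 0.1, 0.05, 0.03, 0.02, 0.01
lx·mx: 0, 0, 1.316, 0.75, 0.25, 0.155, 0.099, 0.032, 0.008 → R0 = 2.61
x·lx·mx: 0, 0, 2.632, 2.25, 1, 0.775, 0.594, 0.224, 0.064 → Σ = 7.539
T = 7.539 / 2.61 = 2.888506… → 2.89

2.89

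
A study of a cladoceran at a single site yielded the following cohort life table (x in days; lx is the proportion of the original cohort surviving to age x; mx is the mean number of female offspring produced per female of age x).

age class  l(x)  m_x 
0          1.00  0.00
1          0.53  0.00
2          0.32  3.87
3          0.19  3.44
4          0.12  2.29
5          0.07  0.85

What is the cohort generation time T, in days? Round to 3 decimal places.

lx·mx: 0, 0, 1.2384, 0.6536, 0.2748, 0.0595 → R0 = 2.2263
x·lx·mx: 0, 0, 2.4768, 1.9608, 1.0992, 0.2975 → Σ = 5.8343
T = 5.8343 / 2.2263 = 2.620626… → 2.621

2.621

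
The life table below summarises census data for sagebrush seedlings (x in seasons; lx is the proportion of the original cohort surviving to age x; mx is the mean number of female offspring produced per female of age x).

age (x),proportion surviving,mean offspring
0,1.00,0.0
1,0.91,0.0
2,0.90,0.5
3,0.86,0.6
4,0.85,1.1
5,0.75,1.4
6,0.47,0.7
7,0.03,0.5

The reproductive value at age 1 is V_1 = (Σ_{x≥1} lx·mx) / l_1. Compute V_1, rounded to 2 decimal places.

lx·mx for x ≥ 1: 0, 0.45, 0.516, 0.935, 1.05, 0.329, 0.015 → sum = 3.295
V_1 = 3.295 / l_1 = 3.295 / 0.91 = 3.620879… → 3.62

3.62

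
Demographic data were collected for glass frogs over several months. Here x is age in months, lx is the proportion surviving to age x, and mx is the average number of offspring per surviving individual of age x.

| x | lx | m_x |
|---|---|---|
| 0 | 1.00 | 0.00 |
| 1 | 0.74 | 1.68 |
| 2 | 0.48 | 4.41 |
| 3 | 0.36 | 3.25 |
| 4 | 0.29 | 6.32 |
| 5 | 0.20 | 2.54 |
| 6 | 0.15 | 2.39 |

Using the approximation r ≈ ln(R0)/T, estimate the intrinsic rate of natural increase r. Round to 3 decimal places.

R0 = Σ lx·mx = 0 + 1.2432 + 2.1168 + 1.17 + 1.8328 + 0.508 + 0.3585 = 7.2293
Σ x·lx·mx = 21.009; T = 21.009/7.2293 = 2.90609…
r ≈ ln(R0)/T = ln(7.2293)/2.90609… = 0.68069… → 0.681

0.681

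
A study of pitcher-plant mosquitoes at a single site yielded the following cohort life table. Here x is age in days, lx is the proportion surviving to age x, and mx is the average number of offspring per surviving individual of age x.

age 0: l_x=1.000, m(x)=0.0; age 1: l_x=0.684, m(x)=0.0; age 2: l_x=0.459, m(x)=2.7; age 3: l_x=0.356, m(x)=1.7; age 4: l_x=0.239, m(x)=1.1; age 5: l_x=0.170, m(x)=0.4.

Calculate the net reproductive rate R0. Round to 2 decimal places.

lx·mx by age: 0, 0, 1.2393, 0.6052, 0.2629, 0.068
R0 = Σ lx·mx = 2.1754 → 2.18

2.18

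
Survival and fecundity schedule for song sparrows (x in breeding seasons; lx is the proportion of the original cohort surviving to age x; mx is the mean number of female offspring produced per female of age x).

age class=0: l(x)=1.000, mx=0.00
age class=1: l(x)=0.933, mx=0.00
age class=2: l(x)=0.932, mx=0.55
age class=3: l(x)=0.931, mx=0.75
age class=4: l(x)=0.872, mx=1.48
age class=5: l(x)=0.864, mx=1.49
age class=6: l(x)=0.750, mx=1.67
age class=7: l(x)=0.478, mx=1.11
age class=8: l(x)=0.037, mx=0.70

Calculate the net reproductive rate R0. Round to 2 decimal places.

5.60

lx·mx by age: 0, 0, 0.5126, 0.69825, 1.29056, 1.28736, 1.2525, 0.53058, 0.0259
R0 = Σ lx·mx = 5.59775 → 5.60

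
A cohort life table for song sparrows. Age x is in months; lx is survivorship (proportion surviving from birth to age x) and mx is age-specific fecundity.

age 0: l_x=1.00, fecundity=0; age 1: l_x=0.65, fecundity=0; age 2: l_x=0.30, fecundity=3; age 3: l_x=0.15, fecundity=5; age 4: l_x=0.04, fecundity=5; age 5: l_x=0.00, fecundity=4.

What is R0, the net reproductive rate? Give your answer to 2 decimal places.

1.85

lx·mx by age: 0, 0, 0.9, 0.75, 0.2, 0
R0 = Σ lx·mx = 1.85 → 1.85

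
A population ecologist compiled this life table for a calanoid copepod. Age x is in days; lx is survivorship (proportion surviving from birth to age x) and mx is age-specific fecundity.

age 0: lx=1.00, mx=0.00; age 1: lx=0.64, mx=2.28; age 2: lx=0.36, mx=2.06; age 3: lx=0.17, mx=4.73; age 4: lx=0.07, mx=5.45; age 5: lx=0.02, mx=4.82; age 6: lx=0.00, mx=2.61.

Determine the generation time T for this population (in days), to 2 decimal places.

2.11

lx·mx: 0, 1.4592, 0.7416, 0.8041, 0.3815, 0.0964, 0 → R0 = 3.4828
x·lx·mx: 0, 1.4592, 1.4832, 2.4123, 1.526, 0.482, 0 → Σ = 7.3627
T = 7.3627 / 3.4828 = 2.114017… → 2.11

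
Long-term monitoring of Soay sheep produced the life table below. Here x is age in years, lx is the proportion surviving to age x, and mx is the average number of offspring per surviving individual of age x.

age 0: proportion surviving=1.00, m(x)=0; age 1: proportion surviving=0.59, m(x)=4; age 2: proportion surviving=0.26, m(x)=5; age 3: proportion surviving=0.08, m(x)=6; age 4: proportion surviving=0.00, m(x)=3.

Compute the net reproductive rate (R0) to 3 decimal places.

lx·mx by age: 0, 2.36, 1.3, 0.48, 0
R0 = Σ lx·mx = 4.14 → 4.140

4.140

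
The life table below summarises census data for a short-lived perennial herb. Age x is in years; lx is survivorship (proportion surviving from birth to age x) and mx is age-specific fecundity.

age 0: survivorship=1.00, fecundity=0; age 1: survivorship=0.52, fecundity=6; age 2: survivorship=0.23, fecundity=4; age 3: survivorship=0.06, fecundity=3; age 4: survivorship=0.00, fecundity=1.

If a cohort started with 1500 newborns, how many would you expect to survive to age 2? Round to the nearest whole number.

Expected survivors = N0 · l_2 = 1500 × 0.23 = 345 → 345

345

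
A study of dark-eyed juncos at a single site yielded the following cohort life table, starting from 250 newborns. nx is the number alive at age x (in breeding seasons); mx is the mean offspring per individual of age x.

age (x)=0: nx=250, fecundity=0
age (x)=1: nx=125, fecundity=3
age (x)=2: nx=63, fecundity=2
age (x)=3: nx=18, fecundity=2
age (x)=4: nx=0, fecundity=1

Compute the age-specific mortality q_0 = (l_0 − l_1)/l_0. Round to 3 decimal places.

lx = nx/n0 = nx/250: 1, 0.5, 0.252, 0.072, 0
q_0 = (l_0 − l_1) / l_0 = (1 − 0.5) / 1
     = 0.5 / 1 = 0.5 → 0.500

0.500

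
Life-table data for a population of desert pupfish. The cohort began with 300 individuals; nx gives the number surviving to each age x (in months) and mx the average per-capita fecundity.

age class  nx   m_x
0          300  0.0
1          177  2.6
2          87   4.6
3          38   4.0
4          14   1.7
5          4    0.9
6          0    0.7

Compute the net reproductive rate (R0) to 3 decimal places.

3.466

lx = nx/n0 = nx/300: 1, 0.59, 0.29, 0.12667…, 0.04667…, 0.01333…, 0
lx·mx by age: 0, 1.534, 1.334, 0.506667…, 0.079333…, 0.012…, 0
R0 = Σ lx·mx = 3.466… → 3.466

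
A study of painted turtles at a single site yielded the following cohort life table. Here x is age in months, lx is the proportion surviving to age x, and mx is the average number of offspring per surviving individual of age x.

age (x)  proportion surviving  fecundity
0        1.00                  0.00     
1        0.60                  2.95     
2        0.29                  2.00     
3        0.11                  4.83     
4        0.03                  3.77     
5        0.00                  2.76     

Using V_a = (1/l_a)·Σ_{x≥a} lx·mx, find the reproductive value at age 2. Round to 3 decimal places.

4.222

lx·mx for x ≥ 2: 0.58, 0.5313, 0.1131, 0 → sum = 1.2244
V_2 = 1.2244 / l_2 = 1.2244 / 0.29 = 4.222069… → 4.222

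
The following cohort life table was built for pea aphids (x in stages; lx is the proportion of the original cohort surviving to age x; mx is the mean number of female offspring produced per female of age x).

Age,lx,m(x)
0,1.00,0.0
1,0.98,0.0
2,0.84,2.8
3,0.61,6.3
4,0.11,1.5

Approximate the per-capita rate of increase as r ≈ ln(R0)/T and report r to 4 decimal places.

R0 = Σ lx·mx = 0 + 0 + 2.352 + 3.843 + 0.165 = 6.36
Σ x·lx·mx = 16.893; T = 16.893/6.36 = 2.65613…
r ≈ ln(R0)/T = ln(6.36)/2.65613… = 0.696512… → 0.6965

0.6965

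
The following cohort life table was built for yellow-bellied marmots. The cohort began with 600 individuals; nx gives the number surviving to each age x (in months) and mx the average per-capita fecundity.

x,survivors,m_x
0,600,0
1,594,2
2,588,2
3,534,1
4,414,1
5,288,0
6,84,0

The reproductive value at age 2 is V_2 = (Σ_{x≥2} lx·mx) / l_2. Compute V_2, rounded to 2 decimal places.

lx = nx/n0 = nx/600: 1, 0.99, 0.98, 0.89, 0.69, 0.48, 0.14
lx·mx for x ≥ 2: 1.96, 0.89, 0.69, 0, 0 → sum = 3.54
V_2 = 3.54 / l_2 = 3.54 / 0.98 = 3.612245… → 3.61

3.61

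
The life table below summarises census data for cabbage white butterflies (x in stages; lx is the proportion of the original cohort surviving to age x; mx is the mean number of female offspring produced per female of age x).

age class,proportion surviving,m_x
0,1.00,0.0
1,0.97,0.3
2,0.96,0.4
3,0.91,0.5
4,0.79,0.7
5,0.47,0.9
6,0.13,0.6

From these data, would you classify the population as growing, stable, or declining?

R0 = Σ lx·mx = 0 + 0.291 + 0.384 + 0.455 + 0.553 + 0.423 + 0.078 = 2.184
R0 > 1, so the population is growing.

growing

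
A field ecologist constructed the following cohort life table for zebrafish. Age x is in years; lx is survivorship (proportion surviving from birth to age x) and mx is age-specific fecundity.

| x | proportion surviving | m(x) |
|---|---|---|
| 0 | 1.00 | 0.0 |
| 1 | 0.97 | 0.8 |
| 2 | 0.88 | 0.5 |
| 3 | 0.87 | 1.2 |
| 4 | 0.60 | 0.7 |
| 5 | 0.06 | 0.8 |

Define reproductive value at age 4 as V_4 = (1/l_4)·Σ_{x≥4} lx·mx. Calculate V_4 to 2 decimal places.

lx·mx for x ≥ 4: 0.42, 0.048 → sum = 0.468
V_4 = 0.468 / l_4 = 0.468 / 0.6 = 0.78 → 0.78

0.78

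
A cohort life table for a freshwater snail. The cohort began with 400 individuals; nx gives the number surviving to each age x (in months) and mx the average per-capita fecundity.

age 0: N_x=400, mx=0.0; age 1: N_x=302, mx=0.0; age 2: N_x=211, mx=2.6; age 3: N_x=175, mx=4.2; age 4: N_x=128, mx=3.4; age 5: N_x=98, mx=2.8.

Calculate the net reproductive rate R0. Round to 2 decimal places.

4.98

lx = nx/n0 = nx/400: 1, 0.755, 0.5275, 0.4375, 0.32, 0.245
lx·mx by age: 0, 0, 1.3715, 1.8375, 1.088, 0.686
R0 = Σ lx·mx = 4.983 → 4.98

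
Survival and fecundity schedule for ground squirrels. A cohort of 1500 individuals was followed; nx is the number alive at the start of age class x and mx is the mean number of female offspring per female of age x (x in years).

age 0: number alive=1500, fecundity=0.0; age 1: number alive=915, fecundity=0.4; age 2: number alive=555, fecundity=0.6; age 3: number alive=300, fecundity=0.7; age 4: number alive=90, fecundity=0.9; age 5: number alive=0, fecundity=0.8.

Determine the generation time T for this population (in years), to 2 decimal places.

lx = nx/n0 = nx/1500: 1, 0.61, 0.37, 0.2, 0.06, 0
lx·mx: 0, 0.244, 0.222, 0.14, 0.054, 0 → R0 = 0.66
x·lx·mx: 0, 0.244, 0.444, 0.42, 0.216, 0 → Σ = 1.324
T = 1.324 / 0.66 = 2.006061… → 2.01

2.01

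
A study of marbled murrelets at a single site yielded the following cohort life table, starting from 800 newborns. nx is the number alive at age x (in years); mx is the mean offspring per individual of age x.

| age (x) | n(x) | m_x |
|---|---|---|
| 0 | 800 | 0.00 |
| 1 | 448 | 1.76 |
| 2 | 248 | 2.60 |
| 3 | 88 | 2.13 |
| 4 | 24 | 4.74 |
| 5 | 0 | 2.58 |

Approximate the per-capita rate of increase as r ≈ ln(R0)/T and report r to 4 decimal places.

0.4336

lx = nx/n0 = nx/800: 1, 0.56, 0.31, 0.11, 0.03, 0
R0 = Σ lx·mx = 0 + 0.9856 + 0.806 + 0.2343 + 0.1422 + 0 = 2.1681
Σ x·lx·mx = 3.8693; T = 3.8693/2.1681 = 1.78465…
r ≈ ln(R0)/T = ln(2.1681)/1.78465… = 0.433615… → 0.4336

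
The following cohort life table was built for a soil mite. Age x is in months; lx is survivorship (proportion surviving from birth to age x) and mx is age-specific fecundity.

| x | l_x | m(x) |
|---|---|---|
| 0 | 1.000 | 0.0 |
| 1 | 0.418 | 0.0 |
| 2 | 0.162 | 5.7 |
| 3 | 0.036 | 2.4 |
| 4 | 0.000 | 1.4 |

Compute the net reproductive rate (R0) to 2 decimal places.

lx·mx by age: 0, 0, 0.9234, 0.0864, 0
R0 = Σ lx·mx = 1.0098 → 1.01

1.01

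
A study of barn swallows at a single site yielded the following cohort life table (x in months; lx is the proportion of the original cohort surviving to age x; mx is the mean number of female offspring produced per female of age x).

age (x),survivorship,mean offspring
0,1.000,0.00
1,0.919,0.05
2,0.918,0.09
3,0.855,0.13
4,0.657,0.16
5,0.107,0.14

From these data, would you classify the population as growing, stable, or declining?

declining

R0 = Σ lx·mx = 0 + 0.04595 + 0.08262 + 0.11115 + 0.10512 + 0.01498 = 0.35982
R0 < 1, so the population is declining.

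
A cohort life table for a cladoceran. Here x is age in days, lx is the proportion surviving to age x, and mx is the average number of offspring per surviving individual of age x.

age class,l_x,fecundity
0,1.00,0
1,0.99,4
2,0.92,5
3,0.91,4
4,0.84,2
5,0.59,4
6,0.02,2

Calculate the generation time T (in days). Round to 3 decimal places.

2.631

lx·mx: 0, 3.96, 4.6, 3.64, 1.68, 2.36, 0.04 → R0 = 16.28
x·lx·mx: 0, 3.96, 9.2, 10.92, 6.72, 11.8, 0.24 → Σ = 42.84
T = 42.84 / 16.28 = 2.63145… → 2.631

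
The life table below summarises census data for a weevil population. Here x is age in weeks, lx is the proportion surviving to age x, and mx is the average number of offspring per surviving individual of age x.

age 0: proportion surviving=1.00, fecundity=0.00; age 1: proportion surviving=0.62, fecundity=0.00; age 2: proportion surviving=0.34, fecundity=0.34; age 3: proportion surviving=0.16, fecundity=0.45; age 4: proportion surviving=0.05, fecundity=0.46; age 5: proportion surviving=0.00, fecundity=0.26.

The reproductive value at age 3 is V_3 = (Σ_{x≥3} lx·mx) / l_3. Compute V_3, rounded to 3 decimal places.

0.594

lx·mx for x ≥ 3: 0.072, 0.023, 0 → sum = 0.095
V_3 = 0.095 / l_3 = 0.095 / 0.16 = 0.59375 → 0.594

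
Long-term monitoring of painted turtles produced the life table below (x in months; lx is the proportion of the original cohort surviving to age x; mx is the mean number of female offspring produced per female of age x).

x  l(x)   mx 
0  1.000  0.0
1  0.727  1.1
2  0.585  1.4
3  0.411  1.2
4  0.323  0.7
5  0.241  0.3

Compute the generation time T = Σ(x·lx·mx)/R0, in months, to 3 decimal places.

2.150

lx·mx: 0, 0.7997, 0.819, 0.4932, 0.2261, 0.0723 → R0 = 2.4103
x·lx·mx: 0, 0.7997, 1.638, 1.4796, 0.9044, 0.3615 → Σ = 5.1832
T = 5.1832 / 2.4103 = 2.150438… → 2.150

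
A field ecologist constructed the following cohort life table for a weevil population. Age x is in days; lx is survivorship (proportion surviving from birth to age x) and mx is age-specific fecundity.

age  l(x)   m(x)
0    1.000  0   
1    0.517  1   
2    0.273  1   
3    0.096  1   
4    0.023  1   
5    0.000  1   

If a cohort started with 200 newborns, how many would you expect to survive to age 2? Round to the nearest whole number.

Expected survivors = N0 · l_2 = 200 × 0.273 = 54.6 → 55

55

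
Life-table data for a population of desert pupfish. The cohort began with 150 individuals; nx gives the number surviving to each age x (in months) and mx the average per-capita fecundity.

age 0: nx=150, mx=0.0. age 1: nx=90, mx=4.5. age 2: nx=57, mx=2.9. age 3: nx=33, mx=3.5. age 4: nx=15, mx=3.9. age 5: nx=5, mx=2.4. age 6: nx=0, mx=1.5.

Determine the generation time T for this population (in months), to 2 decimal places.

lx = nx/n0 = nx/150: 1, 0.6, 0.38, 0.22, 0.1, 0.03333…, 0
lx·mx: 0, 2.7, 1.102, 0.77, 0.39, 0.08…, 0 → R0 = 5.042…
x·lx·mx: 0, 2.7, 2.204, 2.31, 1.56, 0.4…, 0 → Σ = 9.174…
T = 9.174… / 5.042… = 1.819516… → 1.82

1.82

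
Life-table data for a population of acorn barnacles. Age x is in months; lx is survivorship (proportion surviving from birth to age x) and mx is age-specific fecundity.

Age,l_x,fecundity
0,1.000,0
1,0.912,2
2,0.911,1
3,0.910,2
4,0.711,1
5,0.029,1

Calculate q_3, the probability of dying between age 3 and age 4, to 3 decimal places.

q_3 = (l_3 − l_4) / l_3 = (0.91 − 0.711) / 0.91
     = 0.199 / 0.91 = 0.218681… → 0.219

0.219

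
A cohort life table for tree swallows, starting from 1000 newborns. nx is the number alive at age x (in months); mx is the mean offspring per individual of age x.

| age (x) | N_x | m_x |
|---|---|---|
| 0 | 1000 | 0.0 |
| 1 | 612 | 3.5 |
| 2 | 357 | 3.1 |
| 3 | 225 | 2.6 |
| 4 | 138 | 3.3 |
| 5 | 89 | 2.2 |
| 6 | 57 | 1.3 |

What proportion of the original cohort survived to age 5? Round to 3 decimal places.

l_5 = n_5/n_0 = 89/1000 = 0.089 → 0.089

0.089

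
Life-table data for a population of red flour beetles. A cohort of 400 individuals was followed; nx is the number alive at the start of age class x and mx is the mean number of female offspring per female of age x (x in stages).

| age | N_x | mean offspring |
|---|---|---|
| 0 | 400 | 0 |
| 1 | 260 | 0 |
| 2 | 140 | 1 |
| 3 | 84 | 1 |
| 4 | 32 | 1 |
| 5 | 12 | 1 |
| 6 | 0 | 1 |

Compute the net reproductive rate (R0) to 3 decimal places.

0.670

lx = nx/n0 = nx/400: 1, 0.65, 0.35, 0.21, 0.08, 0.03, 0
lx·mx by age: 0, 0, 0.35, 0.21, 0.08, 0.03, 0
R0 = Σ lx·mx = 0.67 → 0.670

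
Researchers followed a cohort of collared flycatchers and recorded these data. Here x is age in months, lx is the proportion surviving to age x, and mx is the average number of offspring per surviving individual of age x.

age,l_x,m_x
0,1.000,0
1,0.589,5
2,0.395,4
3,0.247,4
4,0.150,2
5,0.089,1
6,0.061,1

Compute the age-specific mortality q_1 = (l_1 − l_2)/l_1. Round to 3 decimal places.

0.329

q_1 = (l_1 − l_2) / l_1 = (0.589 − 0.395) / 0.589
     = 0.194 / 0.589 = 0.329372… → 0.329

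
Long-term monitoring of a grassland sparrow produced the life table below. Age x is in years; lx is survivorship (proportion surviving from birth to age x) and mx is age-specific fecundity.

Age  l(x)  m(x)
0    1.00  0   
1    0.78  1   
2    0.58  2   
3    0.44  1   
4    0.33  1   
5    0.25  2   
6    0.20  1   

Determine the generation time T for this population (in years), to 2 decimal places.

2.77

lx·mx: 0, 0.78, 1.16, 0.44, 0.33, 0.5, 0.2 → R0 = 3.41
x·lx·mx: 0, 0.78, 2.32, 1.32, 1.32, 2.5, 1.2 → Σ = 9.44
T = 9.44 / 3.41 = 2.768328… → 2.77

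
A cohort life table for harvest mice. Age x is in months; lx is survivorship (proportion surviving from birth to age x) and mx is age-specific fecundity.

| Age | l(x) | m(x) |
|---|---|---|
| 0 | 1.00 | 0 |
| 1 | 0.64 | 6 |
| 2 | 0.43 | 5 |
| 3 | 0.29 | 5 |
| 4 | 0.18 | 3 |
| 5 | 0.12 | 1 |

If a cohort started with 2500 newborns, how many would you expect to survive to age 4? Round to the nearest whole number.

Expected survivors = N0 · l_4 = 2500 × 0.18 = 450 → 450

450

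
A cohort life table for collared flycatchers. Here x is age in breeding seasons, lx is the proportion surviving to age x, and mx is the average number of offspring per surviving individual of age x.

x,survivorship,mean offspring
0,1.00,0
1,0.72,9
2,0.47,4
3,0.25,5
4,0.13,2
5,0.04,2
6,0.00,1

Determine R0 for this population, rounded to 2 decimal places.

9.95

lx·mx by age: 0, 6.48, 1.88, 1.25, 0.26, 0.08, 0
R0 = Σ lx·mx = 9.95 → 9.95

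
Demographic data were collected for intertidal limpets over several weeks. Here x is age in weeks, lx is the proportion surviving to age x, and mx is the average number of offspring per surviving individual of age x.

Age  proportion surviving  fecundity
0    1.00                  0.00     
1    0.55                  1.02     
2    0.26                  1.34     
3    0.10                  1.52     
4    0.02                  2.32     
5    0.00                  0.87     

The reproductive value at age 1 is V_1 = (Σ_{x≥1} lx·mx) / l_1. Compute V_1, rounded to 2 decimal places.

lx·mx for x ≥ 1: 0.561, 0.3484, 0.152, 0.0464, 0 → sum = 1.1078
V_1 = 1.1078 / l_1 = 1.1078 / 0.55 = 2.014182… → 2.01

2.01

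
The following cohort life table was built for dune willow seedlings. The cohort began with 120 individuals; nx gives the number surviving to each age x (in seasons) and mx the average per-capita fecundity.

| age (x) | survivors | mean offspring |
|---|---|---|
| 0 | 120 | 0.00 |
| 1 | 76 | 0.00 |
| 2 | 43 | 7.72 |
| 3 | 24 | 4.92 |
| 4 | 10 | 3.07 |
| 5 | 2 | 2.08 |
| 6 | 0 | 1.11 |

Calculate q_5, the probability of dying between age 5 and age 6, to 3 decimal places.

lx = nx/n0 = nx/120: 1, 0.63333…, 0.35833…, 0.2, 0.08333…, 0.01667…, 0
q_5 = (l_5 − l_6) / l_5 = (0.016667… − 0) / 0.016667…
     = 0.016667… / 0.016667… = 1 → 1.000

1.000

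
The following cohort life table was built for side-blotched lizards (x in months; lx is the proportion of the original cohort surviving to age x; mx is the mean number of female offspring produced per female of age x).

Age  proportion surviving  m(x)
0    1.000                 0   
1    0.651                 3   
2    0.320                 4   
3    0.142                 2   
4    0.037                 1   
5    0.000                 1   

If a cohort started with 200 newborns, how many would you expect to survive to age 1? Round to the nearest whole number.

130

Expected survivors = N0 · l_1 = 200 × 0.651 = 130.2 → 130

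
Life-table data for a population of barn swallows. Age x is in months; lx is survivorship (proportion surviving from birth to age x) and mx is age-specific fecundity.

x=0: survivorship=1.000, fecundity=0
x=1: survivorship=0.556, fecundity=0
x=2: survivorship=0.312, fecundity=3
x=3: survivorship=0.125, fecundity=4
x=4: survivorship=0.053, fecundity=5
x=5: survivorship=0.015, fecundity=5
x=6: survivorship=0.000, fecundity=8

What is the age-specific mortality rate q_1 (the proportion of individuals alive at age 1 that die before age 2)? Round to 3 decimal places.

q_1 = (l_1 − l_2) / l_1 = (0.556 − 0.312) / 0.556
     = 0.244 / 0.556 = 0.438849… → 0.439

0.439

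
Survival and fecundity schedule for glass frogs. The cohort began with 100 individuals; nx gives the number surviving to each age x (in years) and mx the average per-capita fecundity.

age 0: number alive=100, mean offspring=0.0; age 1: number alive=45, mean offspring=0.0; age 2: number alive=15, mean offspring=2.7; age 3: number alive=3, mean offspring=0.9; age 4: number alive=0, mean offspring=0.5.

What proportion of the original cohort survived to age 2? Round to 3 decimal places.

0.150

l_2 = n_2/n_0 = 15/100 = 0.15 → 0.150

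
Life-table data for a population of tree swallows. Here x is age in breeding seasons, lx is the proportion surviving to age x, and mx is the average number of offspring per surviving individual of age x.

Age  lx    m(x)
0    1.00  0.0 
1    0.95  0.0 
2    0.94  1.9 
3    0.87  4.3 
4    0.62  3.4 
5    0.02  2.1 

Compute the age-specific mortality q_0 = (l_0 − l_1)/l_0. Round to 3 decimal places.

q_0 = (l_0 − l_1) / l_0 = (1 − 0.95) / 1
     = 0.05 / 1 = 0.05 → 0.050

0.050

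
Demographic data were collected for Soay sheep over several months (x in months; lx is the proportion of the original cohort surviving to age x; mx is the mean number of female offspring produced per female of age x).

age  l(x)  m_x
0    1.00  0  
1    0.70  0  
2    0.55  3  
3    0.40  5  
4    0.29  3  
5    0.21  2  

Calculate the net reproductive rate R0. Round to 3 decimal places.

lx·mx by age: 0, 0, 1.65, 2, 0.87, 0.42
R0 = Σ lx·mx = 4.94 → 4.940

4.940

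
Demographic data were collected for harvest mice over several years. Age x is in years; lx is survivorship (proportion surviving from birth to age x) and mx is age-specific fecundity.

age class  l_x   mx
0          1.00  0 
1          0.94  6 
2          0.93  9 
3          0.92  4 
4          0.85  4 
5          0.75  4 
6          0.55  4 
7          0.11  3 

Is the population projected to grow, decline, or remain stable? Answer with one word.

R0 = Σ lx·mx = 0 + 5.64 + 8.37 + 3.68 + 3.4 + 3 + 2.2 + 0.33 = 26.62
R0 > 1, so the population is growing.

growing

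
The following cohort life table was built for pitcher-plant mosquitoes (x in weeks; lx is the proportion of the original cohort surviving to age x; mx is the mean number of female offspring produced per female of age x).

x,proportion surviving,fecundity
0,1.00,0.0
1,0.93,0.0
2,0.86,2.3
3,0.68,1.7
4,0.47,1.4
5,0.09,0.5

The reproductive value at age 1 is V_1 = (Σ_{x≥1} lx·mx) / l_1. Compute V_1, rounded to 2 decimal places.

lx·mx for x ≥ 1: 0, 1.978, 1.156, 0.658, 0.045 → sum = 3.837
V_1 = 3.837 / l_1 = 3.837 / 0.93 = 4.125806… → 4.13

4.13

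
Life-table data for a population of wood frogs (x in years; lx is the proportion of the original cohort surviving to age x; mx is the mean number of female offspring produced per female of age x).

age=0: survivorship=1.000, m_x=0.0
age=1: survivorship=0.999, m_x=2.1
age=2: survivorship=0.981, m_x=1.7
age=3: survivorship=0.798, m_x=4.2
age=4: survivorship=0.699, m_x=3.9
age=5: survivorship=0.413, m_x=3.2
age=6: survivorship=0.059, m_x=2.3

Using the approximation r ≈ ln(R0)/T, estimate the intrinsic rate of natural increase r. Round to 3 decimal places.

R0 = Σ lx·mx = 0 + 2.0979 + 1.6677 + 3.3516 + 2.7261 + 1.3216 + 0.1357 = 11.3006
Σ x·lx·mx = 33.8147; T = 33.8147/11.3006 = 2.99229…
r ≈ ln(R0)/T = ln(11.3006)/2.99229… = 0.81037… → 0.810

0.810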